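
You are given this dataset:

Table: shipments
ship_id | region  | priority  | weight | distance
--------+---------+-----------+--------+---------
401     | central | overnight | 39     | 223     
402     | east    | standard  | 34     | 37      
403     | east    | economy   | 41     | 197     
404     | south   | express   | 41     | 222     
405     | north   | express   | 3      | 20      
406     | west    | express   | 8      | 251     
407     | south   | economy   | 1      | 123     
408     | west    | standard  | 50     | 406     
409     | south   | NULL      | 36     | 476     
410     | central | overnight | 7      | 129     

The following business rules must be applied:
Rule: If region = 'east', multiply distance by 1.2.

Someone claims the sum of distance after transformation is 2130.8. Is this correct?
Yes, the result is correct.

Step 1: Calculate the correct sum after transformation
Step 2: Apply multiplier 1.2 to records where region = 'east'
Step 3: Correct result = 2130.8
Step 4: Claimed result = 2130.8
Step 5: 2130.8 = 2130.8 ✓
Conclusion: The claimed result is correct.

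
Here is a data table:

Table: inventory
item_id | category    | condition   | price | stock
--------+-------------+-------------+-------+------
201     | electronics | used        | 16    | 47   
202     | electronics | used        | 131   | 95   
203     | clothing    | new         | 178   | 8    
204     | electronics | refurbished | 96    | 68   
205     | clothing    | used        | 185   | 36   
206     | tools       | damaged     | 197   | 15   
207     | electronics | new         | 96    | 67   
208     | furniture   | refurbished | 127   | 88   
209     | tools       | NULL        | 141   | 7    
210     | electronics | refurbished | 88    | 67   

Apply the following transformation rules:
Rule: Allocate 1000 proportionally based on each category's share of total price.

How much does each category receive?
clothing: 289.24, electronics: 340.24, furniture: 101.2, tools: 269.32

Step 1: Calculate total price = 1255
Step 2: Calculate each category's proportion:
  clothing: 363/1255 = 28.92% → 289.24
  electronics: 427/1255 = 34.02% → 340.24
  furniture: 127/1255 = 10.12% → 101.2
  tools: 338/1255 = 26.93% → 269.32
Step 3: Verify: sum of allocations ≈ 1000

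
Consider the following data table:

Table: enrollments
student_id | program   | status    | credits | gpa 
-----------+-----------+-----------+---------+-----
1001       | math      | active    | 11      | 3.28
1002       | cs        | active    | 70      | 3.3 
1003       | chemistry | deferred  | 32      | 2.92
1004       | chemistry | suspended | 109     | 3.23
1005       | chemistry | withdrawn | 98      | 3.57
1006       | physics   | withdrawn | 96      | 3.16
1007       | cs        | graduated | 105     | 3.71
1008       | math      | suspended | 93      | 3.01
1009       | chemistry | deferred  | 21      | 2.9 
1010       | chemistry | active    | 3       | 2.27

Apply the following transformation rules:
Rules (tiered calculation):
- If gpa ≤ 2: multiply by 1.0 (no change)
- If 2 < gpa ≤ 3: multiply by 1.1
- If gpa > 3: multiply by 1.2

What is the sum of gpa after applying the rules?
36.81

Step 1: Tier 1 (gpa ≤ 2): 0 records, sum = 0 × 1.0 = 0.0
Step 2: Tier 2 (2 < gpa ≤ 3): 3 records, sum = 8.09 × 1.1 = 8.9
Step 3: Tier 3 (gpa > 3): 7 records, sum = 23.26 × 1.2 = 27.91
Step 4: Final sum = 0.0 + 8.9 + 27.91 = 36.81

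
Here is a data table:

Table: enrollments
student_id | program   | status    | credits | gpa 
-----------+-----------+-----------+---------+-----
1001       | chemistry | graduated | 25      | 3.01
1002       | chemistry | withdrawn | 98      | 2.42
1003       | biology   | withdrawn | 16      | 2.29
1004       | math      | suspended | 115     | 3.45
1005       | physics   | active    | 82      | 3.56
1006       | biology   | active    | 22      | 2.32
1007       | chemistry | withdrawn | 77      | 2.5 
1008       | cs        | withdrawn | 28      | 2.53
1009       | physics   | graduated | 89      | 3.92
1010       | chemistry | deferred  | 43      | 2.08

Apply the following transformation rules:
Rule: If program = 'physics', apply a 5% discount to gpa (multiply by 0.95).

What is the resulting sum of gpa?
27.71

Step 1: Records with program = 'physics' have total gpa = 7.48
Step 2: Apply multiplier: 7.48 × 0.95 = 7.11
Step 3: Other records total: 20.6
Step 4: Final sum = 7.11 + 20.6 = 27.71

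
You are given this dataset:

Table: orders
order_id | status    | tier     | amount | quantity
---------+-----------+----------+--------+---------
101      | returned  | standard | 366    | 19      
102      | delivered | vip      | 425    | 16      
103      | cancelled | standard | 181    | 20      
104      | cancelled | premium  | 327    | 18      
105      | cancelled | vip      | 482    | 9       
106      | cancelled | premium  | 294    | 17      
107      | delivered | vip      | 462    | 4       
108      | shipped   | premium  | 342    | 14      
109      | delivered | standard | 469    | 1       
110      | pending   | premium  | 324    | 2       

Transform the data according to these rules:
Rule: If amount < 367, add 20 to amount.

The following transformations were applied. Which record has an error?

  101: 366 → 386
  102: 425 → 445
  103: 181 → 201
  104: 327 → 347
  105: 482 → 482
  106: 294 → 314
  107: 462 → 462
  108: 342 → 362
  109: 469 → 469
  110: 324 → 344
Record 102 has an error. The correct transformed value should be 425, not 445.

Step 1: Check each record against the rule
Step 2: Record 102 has amount = 425
Step 3: Since 425 >= 367, the bonus should not have been applied
Step 4: Correct value = 425, but claimed value = 445
Conclusion: Record 102 has the error.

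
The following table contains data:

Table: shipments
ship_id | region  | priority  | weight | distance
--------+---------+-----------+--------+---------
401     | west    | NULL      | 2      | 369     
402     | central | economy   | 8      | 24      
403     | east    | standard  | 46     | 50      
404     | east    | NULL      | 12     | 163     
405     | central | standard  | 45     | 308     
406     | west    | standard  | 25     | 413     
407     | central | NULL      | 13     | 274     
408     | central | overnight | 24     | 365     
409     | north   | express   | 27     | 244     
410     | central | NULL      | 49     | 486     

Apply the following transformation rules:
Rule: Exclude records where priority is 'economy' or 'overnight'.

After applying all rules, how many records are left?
8

Step 1: Count records to exclude
  - 1 (economy) + 1 (overnight) = 2 records
Step 2: Total records: 10
Step 3: Remaining = 10 - 2 = 8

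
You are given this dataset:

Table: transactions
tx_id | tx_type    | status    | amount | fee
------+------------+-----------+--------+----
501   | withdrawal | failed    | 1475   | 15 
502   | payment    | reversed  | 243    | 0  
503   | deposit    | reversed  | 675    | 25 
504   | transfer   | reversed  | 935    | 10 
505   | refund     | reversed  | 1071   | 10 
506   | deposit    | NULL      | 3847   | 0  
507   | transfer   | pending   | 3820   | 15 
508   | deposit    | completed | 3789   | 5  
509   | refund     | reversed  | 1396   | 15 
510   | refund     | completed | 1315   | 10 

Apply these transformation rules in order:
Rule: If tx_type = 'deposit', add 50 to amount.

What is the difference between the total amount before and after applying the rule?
150

Step 1: Original sum of amount = 18566
Step 2: 3 records have tx_type = 'deposit'
Step 3: Each affected record changes by 50
Step 4: Total change = 3 × 50 = 150
Step 5: New sum = 18566 + 150 = 18716
Step 6: Difference = |18716 - 18566| = 150
        (Sum increased by 150)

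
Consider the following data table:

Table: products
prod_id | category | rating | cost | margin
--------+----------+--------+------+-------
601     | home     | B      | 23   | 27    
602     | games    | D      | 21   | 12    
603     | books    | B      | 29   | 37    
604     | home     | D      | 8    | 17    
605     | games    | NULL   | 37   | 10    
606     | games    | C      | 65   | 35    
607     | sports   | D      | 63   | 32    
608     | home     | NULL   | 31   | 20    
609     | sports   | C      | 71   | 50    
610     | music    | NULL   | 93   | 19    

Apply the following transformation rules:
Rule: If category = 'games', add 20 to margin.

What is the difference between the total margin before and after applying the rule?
60

Step 1: Original sum of margin = 259
Step 2: 3 records have category = 'games'
Step 3: Each affected record changes by 20
Step 4: Total change = 3 × 20 = 60
Step 5: New sum = 259 + 60 = 319
Step 6: Difference = |319 - 259| = 60
        (Sum increased by 60)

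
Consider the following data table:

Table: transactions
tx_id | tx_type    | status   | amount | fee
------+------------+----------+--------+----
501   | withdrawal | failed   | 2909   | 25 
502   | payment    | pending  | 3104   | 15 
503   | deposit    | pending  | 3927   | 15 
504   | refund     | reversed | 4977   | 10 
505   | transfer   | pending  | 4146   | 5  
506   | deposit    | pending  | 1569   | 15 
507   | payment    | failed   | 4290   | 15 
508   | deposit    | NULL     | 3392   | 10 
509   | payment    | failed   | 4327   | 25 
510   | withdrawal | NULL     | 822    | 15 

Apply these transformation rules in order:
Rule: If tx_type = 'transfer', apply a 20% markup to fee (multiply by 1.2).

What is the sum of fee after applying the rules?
151.0

Step 1: Records with tx_type = 'transfer' have total fee = 5
Step 2: Apply multiplier: 5 × 1.2 = 6.0
Step 3: Other records total: 145
Step 4: Final sum = 6.0 + 145 = 151.0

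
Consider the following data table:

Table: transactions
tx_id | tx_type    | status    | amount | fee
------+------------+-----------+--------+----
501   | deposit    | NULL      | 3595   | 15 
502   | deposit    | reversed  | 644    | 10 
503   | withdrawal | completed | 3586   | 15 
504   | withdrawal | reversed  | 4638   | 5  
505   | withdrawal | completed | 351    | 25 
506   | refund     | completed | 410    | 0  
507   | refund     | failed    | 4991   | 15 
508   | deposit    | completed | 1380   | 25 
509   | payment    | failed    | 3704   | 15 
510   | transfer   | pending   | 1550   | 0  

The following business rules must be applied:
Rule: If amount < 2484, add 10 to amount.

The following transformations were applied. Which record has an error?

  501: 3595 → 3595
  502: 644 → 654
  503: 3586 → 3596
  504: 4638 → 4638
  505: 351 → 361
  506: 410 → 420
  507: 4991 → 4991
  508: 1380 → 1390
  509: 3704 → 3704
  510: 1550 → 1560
Record 503 has an error. The correct transformed value should be 3586, not 3596.

Step 1: Check each record against the rule
Step 2: Record 503 has amount = 3586
Step 3: Since 3586 >= 2484, the bonus should not have been applied
Step 4: Correct value = 3586, but claimed value = 3596
Conclusion: Record 503 has the error.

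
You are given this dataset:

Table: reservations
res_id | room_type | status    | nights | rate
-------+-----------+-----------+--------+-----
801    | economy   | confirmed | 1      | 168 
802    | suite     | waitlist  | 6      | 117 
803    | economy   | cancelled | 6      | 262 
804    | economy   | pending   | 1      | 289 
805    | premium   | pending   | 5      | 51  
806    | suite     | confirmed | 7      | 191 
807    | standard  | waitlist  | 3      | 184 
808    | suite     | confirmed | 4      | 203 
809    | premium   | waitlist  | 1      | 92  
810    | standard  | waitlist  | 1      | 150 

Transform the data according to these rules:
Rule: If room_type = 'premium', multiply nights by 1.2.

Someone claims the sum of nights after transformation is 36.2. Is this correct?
Yes, the result is correct.

Step 1: Calculate the correct sum after transformation
Step 2: Apply multiplier 1.2 to records where room_type = 'premium'
Step 3: Correct result = 36.2
Step 4: Claimed result = 36.2
Step 5: 36.2 = 36.2 ✓
Conclusion: The claimed result is correct.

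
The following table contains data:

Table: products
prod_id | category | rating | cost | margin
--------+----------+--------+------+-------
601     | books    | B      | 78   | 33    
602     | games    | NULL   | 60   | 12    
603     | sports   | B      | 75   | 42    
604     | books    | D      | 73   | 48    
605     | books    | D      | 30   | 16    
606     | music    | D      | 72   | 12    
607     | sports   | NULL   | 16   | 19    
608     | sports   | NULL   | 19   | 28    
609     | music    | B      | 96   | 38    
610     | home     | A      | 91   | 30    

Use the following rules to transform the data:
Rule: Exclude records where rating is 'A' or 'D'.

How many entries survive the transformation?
6

Step 1: Count records to exclude
  - 1 (A) + 3 (D) = 4 records
Step 2: Total records: 10
Step 3: Remaining = 10 - 4 = 6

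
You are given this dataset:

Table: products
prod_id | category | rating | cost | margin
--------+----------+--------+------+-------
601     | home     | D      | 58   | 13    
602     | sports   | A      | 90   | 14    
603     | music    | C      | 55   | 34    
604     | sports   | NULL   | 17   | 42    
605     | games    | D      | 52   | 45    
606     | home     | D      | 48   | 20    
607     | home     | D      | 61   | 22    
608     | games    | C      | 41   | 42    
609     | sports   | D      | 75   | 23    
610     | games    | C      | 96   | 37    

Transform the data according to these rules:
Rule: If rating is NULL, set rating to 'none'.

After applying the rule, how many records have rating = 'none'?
1

Step 1: Count records where rating IS NULL
Step 2: Found 1 records with NULL rating
Step 3: These records will have rating set to 'none'
Step 4: Records already having rating = 'none': 0
Step 5: Answer: 1 + 0 = 1 records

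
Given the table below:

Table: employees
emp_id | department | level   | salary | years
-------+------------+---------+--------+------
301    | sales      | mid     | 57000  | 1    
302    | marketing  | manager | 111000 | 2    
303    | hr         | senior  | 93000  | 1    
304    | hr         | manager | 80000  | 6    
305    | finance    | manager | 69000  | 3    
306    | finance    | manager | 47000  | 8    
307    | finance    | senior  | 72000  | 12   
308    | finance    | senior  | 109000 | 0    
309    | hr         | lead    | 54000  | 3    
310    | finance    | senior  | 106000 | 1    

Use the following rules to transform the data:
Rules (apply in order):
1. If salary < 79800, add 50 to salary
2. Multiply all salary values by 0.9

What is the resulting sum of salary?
718425.0

Step 1: Apply Rule 1 - Add 50 to records with salary < 79800
  - 5 records affected: 299000 + (5 × 50) = 299250
  - Unaffected records: 499000
  - Sum after Rule 1: 798250
Step 2: Apply Rule 2 - Multiply all by 0.9
  - 798250 × 0.9 = 718425.0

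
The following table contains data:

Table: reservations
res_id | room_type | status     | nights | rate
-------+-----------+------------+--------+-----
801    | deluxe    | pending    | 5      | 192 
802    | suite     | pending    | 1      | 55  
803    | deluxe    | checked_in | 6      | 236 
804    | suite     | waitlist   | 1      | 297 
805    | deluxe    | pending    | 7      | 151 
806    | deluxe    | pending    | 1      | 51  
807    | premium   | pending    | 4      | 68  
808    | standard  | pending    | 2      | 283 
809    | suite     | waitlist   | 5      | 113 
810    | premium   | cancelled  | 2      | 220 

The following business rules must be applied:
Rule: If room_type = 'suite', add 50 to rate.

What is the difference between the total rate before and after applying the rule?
150

Step 1: Original sum of rate = 1666
Step 2: 3 records have room_type = 'suite'
Step 3: Each affected record changes by 50
Step 4: Total change = 3 × 50 = 150
Step 5: New sum = 1666 + 150 = 1816
Step 6: Difference = |1816 - 1666| = 150
        (Sum increased by 150)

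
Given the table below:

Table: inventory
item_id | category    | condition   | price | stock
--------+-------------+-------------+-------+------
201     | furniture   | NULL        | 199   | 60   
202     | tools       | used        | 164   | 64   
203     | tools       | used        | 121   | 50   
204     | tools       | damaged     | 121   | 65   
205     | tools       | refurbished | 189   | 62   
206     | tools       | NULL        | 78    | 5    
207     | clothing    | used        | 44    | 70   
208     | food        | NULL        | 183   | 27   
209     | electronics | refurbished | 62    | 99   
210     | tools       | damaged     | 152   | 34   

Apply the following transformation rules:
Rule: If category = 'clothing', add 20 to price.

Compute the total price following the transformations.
1333

Step 1: Count records where category = 'clothing': 1
Step 2: Total bonus added: 1 × 20 = 20
Step 3: Original sum of price: 1313
Step 4: Final sum = 1313 + 20 = 1333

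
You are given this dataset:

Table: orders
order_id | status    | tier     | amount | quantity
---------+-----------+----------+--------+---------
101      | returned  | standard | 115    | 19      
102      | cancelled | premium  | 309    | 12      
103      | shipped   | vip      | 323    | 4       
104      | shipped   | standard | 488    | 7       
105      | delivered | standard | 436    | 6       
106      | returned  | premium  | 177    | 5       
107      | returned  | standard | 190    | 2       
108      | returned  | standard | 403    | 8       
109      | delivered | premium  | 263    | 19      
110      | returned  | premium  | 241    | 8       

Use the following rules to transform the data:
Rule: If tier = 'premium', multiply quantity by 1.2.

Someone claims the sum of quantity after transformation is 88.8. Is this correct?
No, the correct result is 98.8.

Step 1: Calculate the correct sum after transformation
Step 2: Apply multiplier 1.2 to records where tier = 'premium'
Step 3: Correct result = 98.8
Step 4: Claimed result = 88.8
Step 5: 98.8 ≠ 88.8
Conclusion: The claimed result is incorrect. The correct answer is 98.8.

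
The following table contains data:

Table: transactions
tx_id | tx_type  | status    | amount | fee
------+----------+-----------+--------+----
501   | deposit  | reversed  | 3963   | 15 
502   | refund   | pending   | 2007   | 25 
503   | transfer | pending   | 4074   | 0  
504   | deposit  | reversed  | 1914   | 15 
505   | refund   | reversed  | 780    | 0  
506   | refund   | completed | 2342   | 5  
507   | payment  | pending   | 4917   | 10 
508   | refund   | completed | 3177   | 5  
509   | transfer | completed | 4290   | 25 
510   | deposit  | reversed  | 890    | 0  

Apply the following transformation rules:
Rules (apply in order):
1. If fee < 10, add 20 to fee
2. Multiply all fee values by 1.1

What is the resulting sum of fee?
220.0

Step 1: Apply Rule 1 - Add 20 to records with fee < 10
  - 5 records affected: 10 + (5 × 20) = 110
  - Unaffected records: 90
  - Sum after Rule 1: 200
Step 2: Apply Rule 2 - Multiply all by 1.1
  - 200 × 1.1 = 220.0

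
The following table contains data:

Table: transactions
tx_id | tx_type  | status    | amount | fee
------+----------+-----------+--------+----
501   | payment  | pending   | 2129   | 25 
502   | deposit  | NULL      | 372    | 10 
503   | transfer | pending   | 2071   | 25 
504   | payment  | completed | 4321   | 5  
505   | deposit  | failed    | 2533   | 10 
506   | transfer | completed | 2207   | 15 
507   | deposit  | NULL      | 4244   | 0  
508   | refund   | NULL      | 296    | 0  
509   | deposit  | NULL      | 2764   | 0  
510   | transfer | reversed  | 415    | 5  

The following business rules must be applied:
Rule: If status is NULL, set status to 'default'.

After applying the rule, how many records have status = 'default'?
4

Step 1: Count records where status IS NULL
Step 2: Found 4 records with NULL status
Step 3: These records will have status set to 'default'
Step 4: Records already having status = 'default': 0
Step 5: Answer: 4 + 0 = 4 records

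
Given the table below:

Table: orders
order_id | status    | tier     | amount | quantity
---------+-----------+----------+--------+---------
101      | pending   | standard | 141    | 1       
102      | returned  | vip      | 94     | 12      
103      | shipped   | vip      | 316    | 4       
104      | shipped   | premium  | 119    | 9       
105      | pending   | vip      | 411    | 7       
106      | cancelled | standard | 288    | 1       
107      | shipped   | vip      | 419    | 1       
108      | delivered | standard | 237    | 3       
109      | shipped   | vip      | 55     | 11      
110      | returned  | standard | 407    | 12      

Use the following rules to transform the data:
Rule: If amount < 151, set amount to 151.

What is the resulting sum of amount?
2682

Step 1: 4 records have amount < 151
Step 2: These records originally summed to 409
Step 3: After setting to minimum: 4 × 151 = 604
Step 4: Unaffected records sum: 2078
Step 5: Final sum = 604 + 2078 = 2682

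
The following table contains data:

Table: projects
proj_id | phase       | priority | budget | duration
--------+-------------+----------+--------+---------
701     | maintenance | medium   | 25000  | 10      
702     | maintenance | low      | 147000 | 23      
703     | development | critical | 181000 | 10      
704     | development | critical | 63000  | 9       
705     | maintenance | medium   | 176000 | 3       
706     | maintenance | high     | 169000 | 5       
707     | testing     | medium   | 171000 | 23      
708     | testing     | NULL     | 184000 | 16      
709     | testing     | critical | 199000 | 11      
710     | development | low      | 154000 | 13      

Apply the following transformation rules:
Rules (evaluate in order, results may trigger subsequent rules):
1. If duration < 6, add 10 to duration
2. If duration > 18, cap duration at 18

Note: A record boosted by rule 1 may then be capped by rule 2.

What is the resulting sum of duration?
133

Step 1: Apply rule 1 to records with duration < 6
  - 2 records get bonus of 10
  - Of these, 0 records then exceed 18 and get capped
Step 2: Apply rule 2 to records with duration > 18
  - 2 records (original) are capped
Step 3: Calculate final sum = 133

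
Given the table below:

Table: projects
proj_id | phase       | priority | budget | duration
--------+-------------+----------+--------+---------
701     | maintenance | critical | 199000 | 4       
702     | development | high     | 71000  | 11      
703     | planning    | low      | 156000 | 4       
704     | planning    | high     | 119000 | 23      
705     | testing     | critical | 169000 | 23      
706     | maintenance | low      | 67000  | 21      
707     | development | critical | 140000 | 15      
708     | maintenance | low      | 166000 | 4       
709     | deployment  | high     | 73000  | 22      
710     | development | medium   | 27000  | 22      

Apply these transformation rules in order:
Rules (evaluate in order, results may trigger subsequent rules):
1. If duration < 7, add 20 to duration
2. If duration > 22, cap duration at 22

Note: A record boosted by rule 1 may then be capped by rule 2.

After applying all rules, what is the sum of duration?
201

Step 1: Apply rule 1 to records with duration < 7
  - 3 records get bonus of 20
  - Of these, 3 records then exceed 22 and get capped
Step 2: Apply rule 2 to records with duration > 22
  - 2 records (original) are capped
Step 3: Calculate final sum = 201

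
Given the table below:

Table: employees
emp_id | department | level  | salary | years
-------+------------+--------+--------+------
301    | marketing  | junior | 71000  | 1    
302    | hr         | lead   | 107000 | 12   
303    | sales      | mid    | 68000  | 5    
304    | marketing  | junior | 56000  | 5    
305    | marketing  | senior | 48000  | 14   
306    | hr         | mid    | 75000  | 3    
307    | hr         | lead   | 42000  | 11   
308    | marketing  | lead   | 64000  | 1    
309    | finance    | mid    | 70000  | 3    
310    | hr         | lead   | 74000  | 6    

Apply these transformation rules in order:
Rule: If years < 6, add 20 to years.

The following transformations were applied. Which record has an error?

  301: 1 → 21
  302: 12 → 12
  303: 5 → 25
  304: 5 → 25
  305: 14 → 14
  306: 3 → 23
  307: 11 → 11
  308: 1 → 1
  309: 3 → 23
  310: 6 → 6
Record 308 has an error. The correct transformed value should be 21, not 1.

Step 1: Check each record against the rule
Step 2: Record 308 has years = 1
Step 3: Since 1 < 6, the bonus should have been applied
Step 4: Correct value = 21, but claimed value = 1
Conclusion: Record 308 has the error.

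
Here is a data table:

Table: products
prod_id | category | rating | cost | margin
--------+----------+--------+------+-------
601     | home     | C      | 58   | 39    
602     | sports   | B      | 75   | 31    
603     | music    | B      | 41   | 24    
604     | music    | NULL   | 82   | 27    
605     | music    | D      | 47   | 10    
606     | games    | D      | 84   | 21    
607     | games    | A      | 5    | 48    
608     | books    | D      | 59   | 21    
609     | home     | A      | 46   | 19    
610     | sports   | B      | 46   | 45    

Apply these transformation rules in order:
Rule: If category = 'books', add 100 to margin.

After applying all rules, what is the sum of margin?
385

Step 1: Count records where category = 'books': 1
Step 2: Total bonus added: 1 × 100 = 100
Step 3: Original sum of margin: 285
Step 4: Final sum = 285 + 100 = 385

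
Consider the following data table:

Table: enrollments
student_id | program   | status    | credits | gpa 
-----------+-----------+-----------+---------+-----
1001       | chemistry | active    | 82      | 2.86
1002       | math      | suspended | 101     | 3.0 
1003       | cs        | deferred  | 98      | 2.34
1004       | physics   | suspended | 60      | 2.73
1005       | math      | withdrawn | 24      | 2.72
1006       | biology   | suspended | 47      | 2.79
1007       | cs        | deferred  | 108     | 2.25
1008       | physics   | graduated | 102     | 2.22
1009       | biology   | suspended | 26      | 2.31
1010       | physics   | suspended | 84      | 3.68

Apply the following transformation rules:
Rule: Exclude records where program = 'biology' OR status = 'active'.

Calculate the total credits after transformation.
577

Step 1: Find records where program = 'biology' OR status = 'active'
Step 2: 3 records match, summing to 155
Step 3: Original sum: 732
Step 4: Remaining sum = 732 - 155 = 577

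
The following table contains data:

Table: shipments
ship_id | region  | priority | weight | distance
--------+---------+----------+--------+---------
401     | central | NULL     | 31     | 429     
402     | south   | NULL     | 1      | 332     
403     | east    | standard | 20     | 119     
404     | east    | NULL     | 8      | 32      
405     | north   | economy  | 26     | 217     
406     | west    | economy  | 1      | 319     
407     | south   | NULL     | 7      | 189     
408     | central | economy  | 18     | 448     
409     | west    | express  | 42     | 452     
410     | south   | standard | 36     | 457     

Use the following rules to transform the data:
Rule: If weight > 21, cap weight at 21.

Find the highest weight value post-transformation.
21

Step 1: Original maximum weight = 42
Step 2: Apply cap at 21
Step 3: 4 records had weight > 21 and were capped
Step 4: Maximum after transformation = 21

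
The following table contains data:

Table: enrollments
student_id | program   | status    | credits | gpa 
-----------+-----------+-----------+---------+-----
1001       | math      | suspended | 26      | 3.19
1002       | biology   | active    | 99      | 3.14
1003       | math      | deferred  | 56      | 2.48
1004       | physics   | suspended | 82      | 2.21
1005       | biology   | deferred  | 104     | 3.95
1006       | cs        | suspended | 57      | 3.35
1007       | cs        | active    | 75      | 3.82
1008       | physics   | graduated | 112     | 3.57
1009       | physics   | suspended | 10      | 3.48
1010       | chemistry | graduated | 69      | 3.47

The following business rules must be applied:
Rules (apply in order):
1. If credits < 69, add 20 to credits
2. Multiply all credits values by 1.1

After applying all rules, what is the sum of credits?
847.0

Step 1: Apply Rule 1 - Add 20 to records with credits < 69
  - 4 records affected: 149 + (4 × 20) = 229
  - Unaffected records: 541
  - Sum after Rule 1: 770
Step 2: Apply Rule 2 - Multiply all by 1.1
  - 770 × 1.1 = 847.0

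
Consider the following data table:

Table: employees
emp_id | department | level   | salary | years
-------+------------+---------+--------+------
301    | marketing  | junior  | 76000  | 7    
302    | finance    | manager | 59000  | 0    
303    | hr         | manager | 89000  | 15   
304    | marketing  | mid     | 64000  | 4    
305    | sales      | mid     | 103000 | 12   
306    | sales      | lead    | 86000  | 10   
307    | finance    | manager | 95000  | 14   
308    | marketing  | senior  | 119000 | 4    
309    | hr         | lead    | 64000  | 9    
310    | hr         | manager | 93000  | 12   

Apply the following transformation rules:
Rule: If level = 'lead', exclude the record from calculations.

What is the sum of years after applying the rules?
68

Step 1: Identify records where level = 'lead'
Step 2: The excluded records sum to 19
Step 3: Original total years = 87
Step 4: Remaining total = 87 - 19 = 68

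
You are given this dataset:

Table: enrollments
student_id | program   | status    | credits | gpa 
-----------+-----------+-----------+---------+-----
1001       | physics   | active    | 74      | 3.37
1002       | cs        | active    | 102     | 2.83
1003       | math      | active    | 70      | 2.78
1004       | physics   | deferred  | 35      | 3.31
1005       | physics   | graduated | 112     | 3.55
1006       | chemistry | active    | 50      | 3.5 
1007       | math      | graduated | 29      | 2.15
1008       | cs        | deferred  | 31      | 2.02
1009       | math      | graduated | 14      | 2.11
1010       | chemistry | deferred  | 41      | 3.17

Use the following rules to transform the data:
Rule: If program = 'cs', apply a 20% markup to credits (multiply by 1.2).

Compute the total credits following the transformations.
584.6

Step 1: Records with program = 'cs' have total credits = 133
Step 2: Apply multiplier: 133 × 1.2 = 159.6
Step 3: Other records total: 425
Step 4: Final sum = 159.6 + 425 = 584.6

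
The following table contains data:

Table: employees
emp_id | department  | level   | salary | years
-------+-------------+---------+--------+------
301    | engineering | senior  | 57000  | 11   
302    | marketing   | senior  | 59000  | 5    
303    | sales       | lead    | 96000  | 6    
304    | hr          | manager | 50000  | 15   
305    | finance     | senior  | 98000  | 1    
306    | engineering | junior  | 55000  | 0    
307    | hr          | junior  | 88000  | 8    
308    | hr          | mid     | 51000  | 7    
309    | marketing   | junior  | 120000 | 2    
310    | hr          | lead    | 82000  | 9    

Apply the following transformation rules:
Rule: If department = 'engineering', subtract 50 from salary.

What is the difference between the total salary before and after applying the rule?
100

Step 1: Original sum of salary = 756000
Step 2: 2 records have department = 'engineering'
Step 3: Each affected record changes by -50
Step 4: Total change = 2 × -50 = -100
Step 5: New sum = 756000 + -100 = 755900
Step 6: Difference = |755900 - 756000| = 100
        (Sum decreased by 100)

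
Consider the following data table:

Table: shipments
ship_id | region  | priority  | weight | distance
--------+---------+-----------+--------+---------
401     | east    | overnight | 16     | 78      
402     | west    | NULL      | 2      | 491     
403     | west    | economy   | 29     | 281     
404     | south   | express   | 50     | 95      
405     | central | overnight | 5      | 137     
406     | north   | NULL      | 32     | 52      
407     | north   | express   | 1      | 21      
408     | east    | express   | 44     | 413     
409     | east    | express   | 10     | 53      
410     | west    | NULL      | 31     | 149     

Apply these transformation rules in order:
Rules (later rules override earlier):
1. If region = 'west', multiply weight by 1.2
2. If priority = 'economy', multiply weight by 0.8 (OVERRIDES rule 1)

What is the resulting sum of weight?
220.8

Step 1: Rule 2 takes priority for records with priority = 'economy'
  - 1 records: 29 × 0.8 = 23.2
Step 2: Rule 1 applies to remaining records with region = 'west'
  - 2 records: 33 × 1.2 = 39.6
Step 3: Other records unchanged: 158
Step 4: Final sum = 23.2 + 39.6 + 158 = 220.8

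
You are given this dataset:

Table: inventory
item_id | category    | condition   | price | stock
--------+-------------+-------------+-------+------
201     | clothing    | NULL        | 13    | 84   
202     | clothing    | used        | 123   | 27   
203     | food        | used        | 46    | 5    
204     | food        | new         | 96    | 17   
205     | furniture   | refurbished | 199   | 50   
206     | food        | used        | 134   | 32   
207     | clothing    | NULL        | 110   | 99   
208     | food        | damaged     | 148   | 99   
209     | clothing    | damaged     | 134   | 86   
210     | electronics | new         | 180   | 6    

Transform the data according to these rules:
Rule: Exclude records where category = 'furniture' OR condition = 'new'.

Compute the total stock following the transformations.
432

Step 1: Find records where category = 'furniture' OR condition = 'new'
Step 2: 3 records match, summing to 73
Step 3: Original sum: 505
Step 4: Remaining sum = 505 - 73 = 432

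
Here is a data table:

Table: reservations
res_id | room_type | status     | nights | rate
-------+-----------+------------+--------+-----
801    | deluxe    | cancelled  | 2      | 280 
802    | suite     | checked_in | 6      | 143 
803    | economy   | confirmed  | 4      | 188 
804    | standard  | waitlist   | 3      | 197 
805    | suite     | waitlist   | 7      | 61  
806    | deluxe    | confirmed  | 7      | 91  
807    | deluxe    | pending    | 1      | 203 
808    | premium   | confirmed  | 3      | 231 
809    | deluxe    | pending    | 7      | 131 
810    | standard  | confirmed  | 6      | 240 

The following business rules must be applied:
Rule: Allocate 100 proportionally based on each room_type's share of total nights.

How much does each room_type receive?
deluxe: 36.96, economy: 8.7, premium: 6.52, standard: 19.57, suite: 28.26

Step 1: Calculate total nights = 46
Step 2: Calculate each room_type's proportion:
  deluxe: 17/46 = 36.96% → 36.96
  economy: 4/46 = 8.70% → 8.7
  premium: 3/46 = 6.52% → 6.52
  standard: 9/46 = 19.57% → 19.57
  suite: 13/46 = 28.26% → 28.26
Step 3: Verify: sum of allocations ≈ 100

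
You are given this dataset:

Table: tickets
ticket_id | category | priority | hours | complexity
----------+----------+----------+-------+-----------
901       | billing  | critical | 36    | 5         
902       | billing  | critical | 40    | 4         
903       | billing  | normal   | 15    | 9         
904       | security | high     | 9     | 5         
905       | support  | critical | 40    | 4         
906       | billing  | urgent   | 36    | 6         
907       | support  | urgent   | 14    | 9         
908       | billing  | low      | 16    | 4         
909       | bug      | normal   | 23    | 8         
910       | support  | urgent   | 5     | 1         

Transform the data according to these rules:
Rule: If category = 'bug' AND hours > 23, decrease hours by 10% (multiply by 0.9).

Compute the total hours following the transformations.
234

Step 1: Find records where category = 'bug' AND hours > 23
Step 2: 0 records match, summing to 0
Step 3: After multiplier: 0 × 0.9 = 0.0
Step 4: Unaffected records sum: 234
Step 5: Final sum = 0.0 + 234 = 234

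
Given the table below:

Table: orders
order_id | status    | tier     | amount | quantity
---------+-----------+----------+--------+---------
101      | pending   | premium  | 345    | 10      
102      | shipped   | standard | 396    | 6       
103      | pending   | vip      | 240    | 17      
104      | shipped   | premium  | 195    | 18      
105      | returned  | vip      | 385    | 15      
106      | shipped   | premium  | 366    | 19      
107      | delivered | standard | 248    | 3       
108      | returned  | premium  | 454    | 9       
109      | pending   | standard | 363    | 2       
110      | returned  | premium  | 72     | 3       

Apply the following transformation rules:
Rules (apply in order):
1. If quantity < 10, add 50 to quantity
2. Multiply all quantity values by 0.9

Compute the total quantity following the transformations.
316.8

Step 1: Apply Rule 1 - Add 50 to records with quantity < 10
  - 5 records affected: 23 + (5 × 50) = 273
  - Unaffected records: 79
  - Sum after Rule 1: 352
Step 2: Apply Rule 2 - Multiply all by 0.9
  - 352 × 0.9 = 316.8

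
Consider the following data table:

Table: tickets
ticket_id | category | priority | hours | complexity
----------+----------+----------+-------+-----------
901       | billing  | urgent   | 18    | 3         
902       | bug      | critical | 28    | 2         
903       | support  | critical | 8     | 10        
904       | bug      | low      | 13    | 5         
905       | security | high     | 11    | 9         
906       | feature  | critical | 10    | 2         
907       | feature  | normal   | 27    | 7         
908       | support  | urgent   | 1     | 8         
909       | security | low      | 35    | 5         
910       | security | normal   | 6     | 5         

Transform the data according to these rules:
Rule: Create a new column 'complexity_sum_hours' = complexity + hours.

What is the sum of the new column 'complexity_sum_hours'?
213

Step 1: For each record, compute complexity + hours
Example calculations:
  3 + 18 = 21
  2 + 28 = 30
  10 + 8 = 18
  ...
Step 2: Sum all derived values
Step 3: Total = 213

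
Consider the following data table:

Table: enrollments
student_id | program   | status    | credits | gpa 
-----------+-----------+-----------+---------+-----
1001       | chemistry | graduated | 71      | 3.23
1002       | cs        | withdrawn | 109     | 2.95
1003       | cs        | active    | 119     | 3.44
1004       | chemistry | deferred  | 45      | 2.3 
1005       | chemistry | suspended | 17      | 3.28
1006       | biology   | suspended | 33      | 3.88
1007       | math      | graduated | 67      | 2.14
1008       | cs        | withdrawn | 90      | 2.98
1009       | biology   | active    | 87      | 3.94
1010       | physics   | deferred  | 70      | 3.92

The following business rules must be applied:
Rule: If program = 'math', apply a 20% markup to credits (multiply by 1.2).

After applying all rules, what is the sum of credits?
721.4

Step 1: Records with program = 'math' have total credits = 67
Step 2: Apply multiplier: 67 × 1.2 = 80.4
Step 3: Other records total: 641
Step 4: Final sum = 80.4 + 641 = 721.4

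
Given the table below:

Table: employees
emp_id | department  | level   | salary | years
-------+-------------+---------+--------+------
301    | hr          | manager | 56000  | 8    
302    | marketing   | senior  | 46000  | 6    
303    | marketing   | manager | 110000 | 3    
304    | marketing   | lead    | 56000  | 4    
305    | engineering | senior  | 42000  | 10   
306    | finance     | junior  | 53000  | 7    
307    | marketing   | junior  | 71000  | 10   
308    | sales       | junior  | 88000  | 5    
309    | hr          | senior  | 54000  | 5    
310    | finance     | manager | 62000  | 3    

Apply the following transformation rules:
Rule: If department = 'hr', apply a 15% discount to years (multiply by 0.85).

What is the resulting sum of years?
59.05

Step 1: Records with department = 'hr' have total years = 13
Step 2: Apply multiplier: 13 × 0.85 = 11.05
Step 3: Other records total: 48
Step 4: Final sum = 11.05 + 48 = 59.05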